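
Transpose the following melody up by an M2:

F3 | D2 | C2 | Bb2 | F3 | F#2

G3 E2 D2 C3 G3 G#2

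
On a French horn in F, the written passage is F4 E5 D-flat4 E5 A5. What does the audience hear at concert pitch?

Bb3 A4 Gb3 A4 D5

The French horn in F sounds a perfect fifth below written, so transpose each written note down a perfect fifth.
F4 gives Bb3
E5 gives A4
Db4 gives Gb3
E5 gives A4
A5 gives D5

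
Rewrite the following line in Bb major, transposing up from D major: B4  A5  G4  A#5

D major to Bb major up is a minor sixth, so every note moves up by that interval.
B4 -> G5
A5 -> F6
G4 -> Eb5
A#5 -> F#6

G5 F6 Eb5 F#6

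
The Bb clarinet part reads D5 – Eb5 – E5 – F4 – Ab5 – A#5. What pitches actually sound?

Written C4 on the Bb clarinet sounds as Bb3, a major second lower; apply that shift to every note.
D5 becomes C5
Eb5 becomes Db5
E5 becomes D5
F4 becomes Eb4
Ab5 becomes Gb5
A#5 becomes G#5

C5 Db5 D5 Eb4 Gb5 G#5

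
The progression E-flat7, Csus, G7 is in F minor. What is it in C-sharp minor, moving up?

B7 G#sus D#7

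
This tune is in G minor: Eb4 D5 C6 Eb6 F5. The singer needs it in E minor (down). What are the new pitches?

G minor to E minor down is a minor third, so every note moves down by that interval.
Eb4 → C4
D5 → B4
C6 → A5
Eb6 → C6
F5 → D5

C4 B4 A5 C6 D5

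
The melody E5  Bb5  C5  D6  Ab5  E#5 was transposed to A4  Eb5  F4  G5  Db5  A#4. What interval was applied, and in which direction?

down a perfect fifth

From E5 to A4 is 5 letter names — a fifth of some quality.
A4 to E5 is 7 semitones, which makes it a perfect fifth; the second version is lower, so the direction is down.
Checking another pair — E#5 → A#4 — gives the same interval.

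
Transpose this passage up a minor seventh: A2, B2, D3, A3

G3 A3 C4 G4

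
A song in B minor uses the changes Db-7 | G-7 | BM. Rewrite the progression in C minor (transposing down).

B minor down to C minor is a major seventh; each chord root moves by that interval while the quality stays the same.
Db-7: root Db down a major seventh → Ebb, giving Ebb-7.
G-7: root G down a major seventh → Ab, giving Ab-7.
BM: root B down a major seventh → C, giving CM.

Ebb-7 Ab-7 CM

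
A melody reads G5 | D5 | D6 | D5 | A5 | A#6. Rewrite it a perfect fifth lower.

A perfect fifth down from G5 gives C5.
D5 down a perfect fifth is G4.
D6: a fifth down reaches G, and 7 semitones makes it G5.
D5 down a perfect fifth is G4.
A perfect fifth down from A5 gives D5.
A#6 down a perfect fifth is D#6.

C5 G4 G5 G4 D5 D#6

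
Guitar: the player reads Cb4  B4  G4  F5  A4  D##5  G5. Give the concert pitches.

The guitar sounds a perfect octave below written, so transpose each written note down a perfect octave.
Cb4 -> Cb3
B4 -> B3
G4 -> G3
F5 -> F4
A4 -> A3
D##5 -> D##4
G5 -> G4

Cb3 B3 G3 F4 A3 D##4 G4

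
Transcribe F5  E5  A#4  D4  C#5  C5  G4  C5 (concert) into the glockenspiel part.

F3 E3 A#2 D2 C#3 C3 G2 C3

Written C4 sounds as C6 on the glockenspiel, so concert pitches are written a perfect fifteenth down.
F5 -> F3
E5 -> E3
A#4 -> A#2
D4 -> D2
C#5 -> C#3
C5 -> C3
G4 -> G2
C5 -> C3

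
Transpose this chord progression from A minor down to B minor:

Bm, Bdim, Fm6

C#m C#dim Gm6

A minor down to B minor is a minor seventh; each chord root moves by that interval while the quality stays the same.
Bm: root B down a minor seventh → C#, giving C#m.
Bdim: root B down a minor seventh → C#, giving C#dim.
Fm6: root F down a minor seventh → G, giving Gm6.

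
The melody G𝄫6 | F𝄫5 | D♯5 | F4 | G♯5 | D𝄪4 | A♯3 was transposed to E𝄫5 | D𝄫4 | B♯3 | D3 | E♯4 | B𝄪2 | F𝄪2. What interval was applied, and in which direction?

down a minor tenth

Take the first pair: Gbb6 → Ebb5. G to E spans 10 letter names, so the interval is some kind of tenth.
Ebb5 to Gbb6 is 15 semitones, which makes it a minor tenth; the second version is lower, so the direction is down.
Checking another pair — A#3 → F##2 — gives the same interval.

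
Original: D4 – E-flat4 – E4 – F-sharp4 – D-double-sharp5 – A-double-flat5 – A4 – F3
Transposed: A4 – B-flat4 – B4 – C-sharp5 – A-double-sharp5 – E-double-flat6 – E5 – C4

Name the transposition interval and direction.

From D4 to A4 is 5 letter names — a fifth of some quality.
D4 to A4 is 7 semitones, which makes it a perfect fifth; the second version is higher, so the direction is up.
Checking another pair — F3 → C4 — gives the same interval.

up a perfect fifth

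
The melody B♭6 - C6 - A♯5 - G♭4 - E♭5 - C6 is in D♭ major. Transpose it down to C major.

A6 B5 G##5 F4 D5 B5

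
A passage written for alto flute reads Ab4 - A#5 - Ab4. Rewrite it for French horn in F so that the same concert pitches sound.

Bb4 B#5 Bb4

First find concert pitch: the alto flute sounds a perfect fourth below written, so Ab4 A#5 Ab4 sounds Eb4 E#5 Eb4.
Then write for French horn in F: it sounds a perfect fifth below written, so the part must be a perfect fifth above concert.
Eb4 → Bb4
E#5 → B#5
Eb4 → Bb4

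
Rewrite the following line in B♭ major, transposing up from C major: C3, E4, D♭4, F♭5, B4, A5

Bb3 D5 Cb5 Ebb6 A5 G6

From C up to B♭ is a minor seventh; apply that to each pitch.
C3 → Bb3
E4 → D5
Db4 → Cb5
Fb5 → Ebb6
B4 → A5
A5 → G6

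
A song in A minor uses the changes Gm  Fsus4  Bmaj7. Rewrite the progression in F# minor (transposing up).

Em Dsus4 G#maj7

A minor up to F# minor is a major sixth; each chord root moves by that interval while the quality stays the same.
Gm: root G up a major sixth → E, giving Em.
Fsus4: root F up a major sixth → D, giving Dsus4.
Bmaj7: root B up a major sixth → G#, giving G#maj7.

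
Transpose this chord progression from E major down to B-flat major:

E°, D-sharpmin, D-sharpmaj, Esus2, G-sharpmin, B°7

Bb° Amin Amaj Bbsus2 Dmin F°7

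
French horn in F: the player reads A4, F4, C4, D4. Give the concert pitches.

D4 Bb3 F3 G3

The French horn in F sounds a perfect fifth below written, so transpose each written note down a perfect fifth.
A4 -> D4
F4 -> Bb3
C4 -> F3
D4 -> G3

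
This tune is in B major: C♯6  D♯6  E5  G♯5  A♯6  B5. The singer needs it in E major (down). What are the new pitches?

F#5 G#5 A4 C#5 D#6 E5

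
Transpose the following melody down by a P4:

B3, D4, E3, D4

F#3 A3 B2 A3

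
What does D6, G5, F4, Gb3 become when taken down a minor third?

A minor third down from D6 gives B5.
G5 down a minor third is E5.
F4 down a minor third is D4.
A minor third down from Gb3 gives Eb3.

B5 E5 D4 Eb3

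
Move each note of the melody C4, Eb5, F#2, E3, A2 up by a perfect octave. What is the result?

C4 to C5
Eb5 to Eb6
F#2 to F#3
E3 to E4
A2 to A3

C5 Eb6 F#3 E4 A3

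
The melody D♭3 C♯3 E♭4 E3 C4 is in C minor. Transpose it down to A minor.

Bb2 A#2 C4 C#3 A3

C minor to A minor down is a minor third, so every note moves down by that interval.
Db3 → Bb2
C#3 → A#2
Eb4 → C4
E3 → C#3
C4 → A3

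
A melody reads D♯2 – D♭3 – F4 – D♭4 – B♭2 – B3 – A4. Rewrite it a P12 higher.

A#3 Ab4 C6 Ab5 F4 F#5 E6

D#2 -> A#3
Db3 -> Ab4
F4 -> C6
Db4 -> Ab5
Bb2 -> F4
B3 -> F#5
A4 -> E6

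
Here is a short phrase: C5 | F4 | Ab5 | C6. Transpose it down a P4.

G4 C4 Eb5 G5

C5 down a perfect fourth is G4.
A perfect fourth down from F4 gives C4.
Ab5 down a perfect fourth is Eb5.
C6 down a perfect fourth is G5.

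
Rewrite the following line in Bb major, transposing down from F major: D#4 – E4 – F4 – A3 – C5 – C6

From F down to Bb is a perfect fifth; apply that to each pitch.
D#4 gives G#3
E4 gives A3
F4 gives Bb3
A3 gives D3
C5 gives F4
C6 gives F5

G#3 A3 Bb3 D3 F4 F5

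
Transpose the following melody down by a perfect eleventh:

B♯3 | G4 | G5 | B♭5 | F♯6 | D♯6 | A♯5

F##2 D3 D4 F4 C#5 A#4 E#4

B#3 down a perfect eleventh is F##2.
G4: an eleventh down reaches D, and 17 semitones makes it D3.
G5: an eleventh down reaches D, and 17 semitones makes it D4.
Bb5 down a perfect eleventh is F4.
F#6: an eleventh down reaches C, and 17 semitones makes it C#5.
D#6 down a perfect eleventh is A#4.
A#5 down a perfect eleventh is E#4.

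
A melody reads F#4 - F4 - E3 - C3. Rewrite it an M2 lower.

E4 Eb4 D3 Bb2

F#4 down a major second is E4.
F4 down a major second is Eb4.
E3 down a major second is D3.
A major second down from C3 gives Bb2.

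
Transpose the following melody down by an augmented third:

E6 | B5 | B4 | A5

Cb6 Gb5 Gb4 Fb5

E6 -> Cb6
B5 -> Gb5
B4 -> Gb4
A5 -> Fb5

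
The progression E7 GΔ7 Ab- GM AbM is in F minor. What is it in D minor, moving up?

F minor up to D minor is a major sixth; each chord root moves by that interval while the quality stays the same.
E7: root E up a major sixth → C#, giving C#7.
GΔ7: root G up a major sixth → E, giving EΔ7.
Ab-: root Ab up a major sixth → F, giving F-.
GM: root G up a major sixth → E, giving EM.
AbM: root Ab up a major sixth → F, giving FM.

C#7 EΔ7 F- EM FM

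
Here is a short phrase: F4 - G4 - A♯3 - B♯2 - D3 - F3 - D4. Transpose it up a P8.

F5 G5 A#4 B#3 D4 F4 D5

A perfect octave up from F4 gives F5.
A perfect octave up from G4 gives G5.
A perfect octave up from A#3 gives A#4.
B#2: an octave up reaches B, and 12 semitones makes it B#3.
A perfect octave up from D3 gives D4.
F3 up a perfect octave is F4.
D4 up a perfect octave is D5.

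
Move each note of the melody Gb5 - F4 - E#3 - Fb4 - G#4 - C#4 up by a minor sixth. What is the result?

Ebb6 Db5 C#4 Dbb5 E5 A4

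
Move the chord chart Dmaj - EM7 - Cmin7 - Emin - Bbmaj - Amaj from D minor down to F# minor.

D minor down to F# minor is a minor sixth; each chord root moves by that interval while the quality stays the same.
Dmaj: root D down a minor sixth → F#, giving F#maj.
EM7: root E down a minor sixth → G#, giving G#M7.
Cmin7: root C down a minor sixth → E, giving Emin7.
Emin: root E down a minor sixth → G#, giving G#min.
Bbmaj: root Bb down a minor sixth → D, giving Dmaj.
Amaj: root A down a minor sixth → C#, giving C#maj.

F#maj G#M7 Emin7 G#min Dmaj C#maj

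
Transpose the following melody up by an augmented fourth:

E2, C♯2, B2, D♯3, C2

A#2 F##2 E#3 G##3 F#2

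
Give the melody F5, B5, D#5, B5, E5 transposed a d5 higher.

Cb6 F6 A5 F6 Bb5

F5 → Cb6
B5 → F6
D#5 → A5
B5 → F6
E5 → Bb5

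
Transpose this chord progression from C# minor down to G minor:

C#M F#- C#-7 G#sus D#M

C# minor down to G minor is an augmented fourth; each chord root moves by that interval while the quality stays the same.
C#M: root C# down an augmented fourth → G, giving GM.
F#-: root F# down an augmented fourth → C, giving C-.
C#-7: root C# down an augmented fourth → G, giving G-7.
G#sus: root G# down an augmented fourth → D, giving Dsus.
D#M: root D# down an augmented fourth → A, giving AM.

GM C- G-7 Dsus AM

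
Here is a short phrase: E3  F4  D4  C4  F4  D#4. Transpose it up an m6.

C4 Db5 Bb4 Ab4 Db5 B4

A minor sixth up from E3 gives C4.
F4: a sixth up reaches D, and 8 semitones makes it Db5.
D4: a sixth up reaches B, and 8 semitones makes it Bb4.
C4: a sixth up reaches A, and 8 semitones makes it Ab4.
A minor sixth up from F4 gives Db5.
D#4: a sixth up reaches B, and 8 semitones makes it B4.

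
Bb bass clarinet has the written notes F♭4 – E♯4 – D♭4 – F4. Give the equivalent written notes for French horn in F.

First find concert pitch: the Bb bass clarinet sounds a major ninth below written, so F♭4 E♯4 D♭4 F4 sounds Ebb3 D#3 Cb3 Eb3.
Then write for French horn in F: it sounds a perfect fifth below written, so the part must be a perfect fifth above concert.
Ebb3 → Bbb3
D#3 → A#3
Cb3 → Gb3
Eb3 → Bb3

Bbb3 A#3 Gb3 Bb3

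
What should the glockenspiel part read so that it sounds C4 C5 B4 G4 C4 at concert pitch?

C2 C3 B2 G2 C2

The glockenspiel sounds a perfect fifteenth above written, so the written part must be a perfect fifteenth below concert — transpose each note down.
C4 becomes C2
C5 becomes C3
B4 becomes B2
G4 becomes G2
C4 becomes C2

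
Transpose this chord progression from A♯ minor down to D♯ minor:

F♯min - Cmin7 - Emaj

Bmin Fmin7 Amaj

A♯ minor down to D♯ minor is a perfect fifth; each chord root moves by that interval while the quality stays the same.
F♯min: root F♯ down a perfect fifth → B, giving Bmin.
Cmin7: root C down a perfect fifth → F, giving Fmin7.
Emaj: root E down a perfect fifth → A, giving Amaj.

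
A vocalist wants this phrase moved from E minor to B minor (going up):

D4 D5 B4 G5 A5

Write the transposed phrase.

From E up to B is a perfect fifth; apply that to each pitch.
D4 becomes A4
D5 becomes A5
B4 becomes F#5
G5 becomes D6
A5 becomes E6

A4 A5 F#5 D6 E6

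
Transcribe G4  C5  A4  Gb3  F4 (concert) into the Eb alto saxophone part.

The Eb alto saxophone sounds a major sixth below written, so the written part must be a major sixth above concert — transpose each note up.
G4 to E5
C5 to A5
A4 to F#5
Gb3 to Eb4
F4 to D5

E5 A5 F#5 Eb4 D5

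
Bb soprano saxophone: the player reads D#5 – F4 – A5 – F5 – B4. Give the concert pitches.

The Bb soprano saxophone sounds a major second below written, so transpose each written note down a major second.
D#5 to C#5
F4 to Eb4
A5 to G5
F5 to Eb5
B4 to A4

C#5 Eb4 G5 Eb5 A4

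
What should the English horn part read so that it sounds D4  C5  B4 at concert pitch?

A4 G5 F#5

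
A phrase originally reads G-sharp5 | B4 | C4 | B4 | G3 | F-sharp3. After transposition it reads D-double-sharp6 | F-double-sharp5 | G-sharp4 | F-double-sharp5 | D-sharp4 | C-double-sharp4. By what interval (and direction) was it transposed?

up an augmented fifth

From G#5 to D##6 is 5 letter names — a fifth of some quality.
G#5 to D##6 is 8 semitones, which makes it an augmented fifth; the second version is higher, so the direction is up.
Checking another pair — F#3 → C##4 — gives the same interval.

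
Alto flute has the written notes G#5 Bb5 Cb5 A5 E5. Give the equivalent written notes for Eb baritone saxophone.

First find concert pitch: the alto flute sounds a perfect fourth below written, so G#5 Bb5 Cb5 A5 E5 sounds D#5 F5 Gb4 E5 B4.
Then write for Eb baritone saxophone: it sounds a major thirteenth below written, so the part must be a major thirteenth above concert.
D#5 → B#6
F5 → D7
Gb4 → Eb6
E5 → C#7
B4 → G#6

B#6 D7 Eb6 C#7 G#6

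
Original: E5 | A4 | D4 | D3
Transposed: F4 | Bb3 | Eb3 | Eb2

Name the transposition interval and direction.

down a major seventh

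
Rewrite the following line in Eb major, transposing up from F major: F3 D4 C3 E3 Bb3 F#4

Eb4 C5 Bb3 D4 Ab4 E5

From F up to Eb is a minor seventh; apply that to each pitch.
F3 -> Eb4
D4 -> C5
C3 -> Bb3
E3 -> D4
Bb3 -> Ab4
F#4 -> E5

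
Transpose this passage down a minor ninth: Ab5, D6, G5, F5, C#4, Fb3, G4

A minor ninth down from Ab5 gives G4.
D6 down a minor ninth is C#5.
G5: a ninth down reaches F, and 13 semitones makes it F#4.
F5 down a minor ninth is E4.
C#4 down a minor ninth is B#2.
Fb3 down a minor ninth is Eb2.
G4: a ninth down reaches F, and 13 semitones makes it F#3.

G4 C#5 F#4 E4 B#2 Eb2 F#3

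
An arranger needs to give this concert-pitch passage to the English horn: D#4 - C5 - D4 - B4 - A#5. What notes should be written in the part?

The English horn sounds a perfect fifth below written, so the written part must be a perfect fifth above concert — transpose each note up.
D#4 -> A#4
C5 -> G5
D4 -> A4
B4 -> F#5
A#5 -> E#6

A#4 G5 A4 F#5 E#6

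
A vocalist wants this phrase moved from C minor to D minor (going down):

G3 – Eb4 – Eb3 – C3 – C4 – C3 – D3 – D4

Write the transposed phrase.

A2 F3 F2 D2 D3 D2 E2 E3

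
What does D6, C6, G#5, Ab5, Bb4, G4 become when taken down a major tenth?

Bb4 Ab4 E4 Fb4 Gb3 Eb3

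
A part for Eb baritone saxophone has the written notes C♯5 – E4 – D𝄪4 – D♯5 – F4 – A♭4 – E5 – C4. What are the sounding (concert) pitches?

E3 G2 F##2 F#3 Ab2 Cb3 G3 Eb2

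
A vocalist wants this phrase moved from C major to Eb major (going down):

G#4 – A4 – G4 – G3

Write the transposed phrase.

B3 C4 Bb3 Bb2

From C down to Eb is a major sixth; apply that to each pitch.
G#4 becomes B3
A4 becomes C4
G4 becomes Bb3
G3 becomes Bb2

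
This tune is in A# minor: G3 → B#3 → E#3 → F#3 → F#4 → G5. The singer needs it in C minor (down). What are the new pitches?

Bbb2 D3 G2 Ab2 Ab3 Bbb4

From A# down to C is an augmented sixth; apply that to each pitch.
G3 becomes Bbb2
B#3 becomes D3
E#3 becomes G2
F#3 becomes Ab2
F#4 becomes Ab3
G5 becomes Bbb4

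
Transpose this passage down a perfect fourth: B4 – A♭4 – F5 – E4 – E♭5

B4 → F#4
Ab4 → Eb4
F5 → C5
E4 → B3
Eb5 → Bb4

F#4 Eb4 C5 B3 Bb4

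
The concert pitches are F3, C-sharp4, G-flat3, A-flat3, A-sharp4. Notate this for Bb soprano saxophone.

G3 D#4 Ab3 Bb3 B#4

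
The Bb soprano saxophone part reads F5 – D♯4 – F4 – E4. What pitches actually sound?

Eb5 C#4 Eb4 D4

Written C4 on the Bb soprano saxophone sounds as Bb3, a major second lower; apply that shift to every note.
F5 becomes Eb5
D#4 becomes C#4
F4 becomes Eb4
E4 becomes D4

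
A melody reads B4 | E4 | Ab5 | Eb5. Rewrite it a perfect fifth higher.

F#5 B4 Eb6 Bb5

B4 → F#5
E4 → B4
Ab5 → Eb6
Eb5 → Bb5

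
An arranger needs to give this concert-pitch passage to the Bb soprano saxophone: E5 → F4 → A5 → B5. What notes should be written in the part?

F#5 G4 B5 C#6

The Bb soprano saxophone sounds a major second below written, so the written part must be a major second above concert — transpose each note up.
E5 becomes F#5
F4 becomes G4
A5 becomes B5
B5 becomes C#6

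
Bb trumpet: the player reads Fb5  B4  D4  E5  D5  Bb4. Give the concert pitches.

Ebb5 A4 C4 D5 C5 Ab4

The Bb trumpet sounds a major second below written, so transpose each written note down a major second.
Fb5 gives Ebb5
B4 gives A4
D4 gives C4
E5 gives D5
D5 gives C5
Bb4 gives Ab4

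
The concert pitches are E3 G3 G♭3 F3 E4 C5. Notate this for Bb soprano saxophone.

F#3 A3 Ab3 G3 F#4 D5

Written C4 sounds as Bb3 on the Bb soprano saxophone, so concert pitches are written a major second up.
E3 gives F#3
G3 gives A3
Gb3 gives Ab3
F3 gives G3
E4 gives F#4
C5 gives D5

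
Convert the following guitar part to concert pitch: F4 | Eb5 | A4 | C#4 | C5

Written C4 on the guitar sounds as C3, a perfect octave lower; apply that shift to every note.
F4 → F3
Eb5 → Eb4
A4 → A3
C#4 → C#3
C5 → C4

F3 Eb4 A3 C#3 C4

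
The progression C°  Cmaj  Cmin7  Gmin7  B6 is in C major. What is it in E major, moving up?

E° Emaj Emin7 Bmin7 D#6

C major up to E major is a major third; each chord root moves by that interval while the quality stays the same.
C°: root C up a major third → E, giving E°.
Cmaj: root C up a major third → E, giving Emaj.
Cmin7: root C up a major third → E, giving Emin7.
Gmin7: root G up a major third → B, giving Bmin7.
B6: root B up a major third → D#, giving D#6.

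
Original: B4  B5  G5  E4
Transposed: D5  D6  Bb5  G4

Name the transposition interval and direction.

up a minor third

Take the first pair: B4 → D5. B to D spans 3 letter names, so the interval is some kind of third.
B4 to D5 is 3 semitones, which makes it a minor third; the second version is higher, so the direction is up.
Checking another pair — E4 → G4 — gives the same interval.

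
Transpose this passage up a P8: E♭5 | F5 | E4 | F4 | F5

A perfect octave up from Eb5 gives Eb6.
F5: an octave up reaches F, and 12 semitones makes it F6.
E4: an octave up reaches E, and 12 semitones makes it E5.
A perfect octave up from F4 gives F5.
F5 up a perfect octave is F6.

Eb6 F6 E5 F5 F6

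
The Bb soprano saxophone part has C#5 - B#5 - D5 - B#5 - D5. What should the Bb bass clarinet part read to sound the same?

First find concert pitch: the Bb soprano saxophone sounds a major second below written, so C#5 B#5 D5 B#5 D5 sounds B4 A#5 C5 A#5 C5.
Then write for Bb bass clarinet: it sounds a major ninth below written, so the part must be a major ninth above concert.
B4 → C#6
A#5 → B#6
C5 → D6
A#5 → B#6
C5 → D6

C#6 B#6 D6 B#6 D6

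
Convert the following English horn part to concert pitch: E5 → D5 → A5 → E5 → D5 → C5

A4 G4 D5 A4 G4 F4

The English horn sounds a perfect fifth below written, so transpose each written note down a perfect fifth.
E5 -> A4
D5 -> G4
A5 -> D5
E5 -> A4
D5 -> G4
C5 -> F4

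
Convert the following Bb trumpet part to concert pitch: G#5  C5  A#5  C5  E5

F#5 Bb4 G#5 Bb4 D5

The Bb trumpet sounds a major second below written, so transpose each written note down a major second.
G#5 gives F#5
C5 gives Bb4
A#5 gives G#5
C5 gives Bb4
E5 gives D5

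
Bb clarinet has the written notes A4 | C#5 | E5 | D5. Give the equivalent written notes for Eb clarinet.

E4 G#4 B4 A4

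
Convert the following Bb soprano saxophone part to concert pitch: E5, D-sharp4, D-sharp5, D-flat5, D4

D5 C#4 C#5 Cb5 C4

The Bb soprano saxophone sounds a major second below written, so transpose each written note down a major second.
E5 → D5
D#4 → C#4
D#5 → C#5
Db5 → Cb5
D4 → C4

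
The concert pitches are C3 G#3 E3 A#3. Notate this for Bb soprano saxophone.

The Bb soprano saxophone sounds a major second below written, so the written part must be a major second above concert — transpose each note up.
C3 to D3
G#3 to A#3
E3 to F#3
A#3 to B#3

D3 A#3 F#3 B#3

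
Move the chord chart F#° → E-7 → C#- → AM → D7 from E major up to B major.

C#° B-7 G#- EM A7

E major up to B major is a perfect fifth; each chord root moves by that interval while the quality stays the same.
F#°: root F# up a perfect fifth → C#, giving C#°.
E-7: root E up a perfect fifth → B, giving B-7.
C#-: root C# up a perfect fifth → G#, giving G#-.
AM: root A up a perfect fifth → E, giving EM.
D7: root D up a perfect fifth → A, giving A7.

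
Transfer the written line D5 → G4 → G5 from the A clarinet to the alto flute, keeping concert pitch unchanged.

First find concert pitch: the A clarinet sounds a minor third below written, so D5 G4 G5 sounds B4 E4 E5.
Then write for alto flute: it sounds a perfect fourth below written, so the part must be a perfect fourth above concert.
B4 → E5
E4 → A4
E5 → A5

E5 A4 A5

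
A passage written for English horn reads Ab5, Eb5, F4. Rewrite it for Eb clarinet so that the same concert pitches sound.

First find concert pitch: the English horn sounds a perfect fifth below written, so Ab5 Eb5 F4 sounds Db5 Ab4 Bb3.
Then write for Eb clarinet: it sounds a minor third above written, so the part must be a minor third below concert.
Db5 → Bb4
Ab4 → F4
Bb3 → G3

Bb4 F4 G3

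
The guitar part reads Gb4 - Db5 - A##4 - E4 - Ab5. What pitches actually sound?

The guitar sounds a perfect octave below written, so transpose each written note down a perfect octave.
Gb4 → Gb3
Db5 → Db4
A##4 → A##3
E4 → E3
Ab5 → Ab4

Gb3 Db4 A##3 E3 Ab4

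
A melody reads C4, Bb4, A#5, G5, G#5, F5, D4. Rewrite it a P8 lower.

C3 Bb3 A#4 G4 G#4 F4 D3

C4 -> C3
Bb4 -> Bb3
A#5 -> A#4
G5 -> G4
G#5 -> G#4
F5 -> F4
D4 -> D3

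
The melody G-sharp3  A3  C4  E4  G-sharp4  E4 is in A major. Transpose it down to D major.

C#3 D3 F3 A3 C#4 A3

From A down to D is a perfect fifth; apply that to each pitch.
G#3 → C#3
A3 → D3
C4 → F3
E4 → A3
G#4 → C#4
E4 → A3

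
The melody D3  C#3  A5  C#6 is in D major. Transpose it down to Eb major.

D major to Eb major down is a major seventh, so every note moves down by that interval.
D3 -> Eb2
C#3 -> D2
A5 -> Bb4
C#6 -> D5

Eb2 D2 Bb4 D5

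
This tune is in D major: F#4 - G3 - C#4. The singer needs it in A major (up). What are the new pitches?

C#5 D4 G#4

D major to A major up is a perfect fifth, so every note moves up by that interval.
F#4 to C#5
G3 to D4
C#4 to G#4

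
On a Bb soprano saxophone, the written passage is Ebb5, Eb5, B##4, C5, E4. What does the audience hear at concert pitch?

Dbb5 Db5 A##4 Bb4 D4

Written C4 on the Bb soprano saxophone sounds as Bb3, a major second lower; apply that shift to every note.
Ebb5 becomes Dbb5
Eb5 becomes Db5
B##4 becomes A##4
C5 becomes Bb4
E4 becomes D4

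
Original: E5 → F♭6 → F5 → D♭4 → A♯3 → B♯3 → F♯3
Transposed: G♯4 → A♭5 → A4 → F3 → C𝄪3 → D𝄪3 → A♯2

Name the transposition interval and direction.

down a minor sixth

From E5 to G#4 is 6 letter names — a sixth of some quality.
G#4 to E5 is 8 semitones, which makes it a minor sixth; the second version is lower, so the direction is down.
Checking another pair — F#3 → A#2 — gives the same interval.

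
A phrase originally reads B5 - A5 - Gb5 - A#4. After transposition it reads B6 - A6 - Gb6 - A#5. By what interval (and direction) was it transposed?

up a perfect octave

From B5 to B6 is 8 letter names — an octave of some quality.
B5 to B6 is 12 semitones, which makes it a perfect octave; the second version is higher, so the direction is up.
Checking another pair — A#4 → A#5 — gives the same interval.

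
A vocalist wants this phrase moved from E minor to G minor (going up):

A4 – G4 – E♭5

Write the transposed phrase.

E minor to G minor up is a minor third, so every note moves up by that interval.
A4 to C5
G4 to Bb4
Eb5 to Gb5

C5 Bb4 Gb5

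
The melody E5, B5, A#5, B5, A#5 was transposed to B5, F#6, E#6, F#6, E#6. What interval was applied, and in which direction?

up a perfect fifth

From E5 to B5 is 5 letter names — a fifth of some quality.
E5 to B5 is 7 semitones, which makes it a perfect fifth; the second version is higher, so the direction is up.
Checking another pair — A#5 → E#6 — gives the same interval.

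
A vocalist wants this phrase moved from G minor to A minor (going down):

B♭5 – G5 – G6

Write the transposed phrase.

C5 A4 A5

G minor to A minor down is a minor seventh, so every note moves down by that interval.
Bb5 -> C5
G5 -> A4
G6 -> A5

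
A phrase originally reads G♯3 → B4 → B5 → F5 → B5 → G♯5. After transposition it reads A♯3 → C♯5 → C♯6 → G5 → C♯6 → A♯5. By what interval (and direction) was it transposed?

up a major second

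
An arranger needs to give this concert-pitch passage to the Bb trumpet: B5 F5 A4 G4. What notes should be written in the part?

C#6 G5 B4 A4

The Bb trumpet sounds a major second below written, so the written part must be a major second above concert — transpose each note up.
B5 to C#6
F5 to G5
A4 to B4
G4 to A4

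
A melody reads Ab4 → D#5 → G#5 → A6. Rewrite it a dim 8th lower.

A3 D##4 G##4 A#5

Ab4 -> A3
D#5 -> D##4
G#5 -> G##4
A6 -> A#5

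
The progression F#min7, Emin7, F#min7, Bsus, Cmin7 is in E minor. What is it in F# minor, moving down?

G#min7 F#min7 G#min7 C#sus Dmin7

E minor down to F# minor is a minor seventh; each chord root moves by that interval while the quality stays the same.
F#min7: root F# down a minor seventh → G#, giving G#min7.
Emin7: root E down a minor seventh → F#, giving F#min7.
F#min7: root F# down a minor seventh → G#, giving G#min7.
Bsus: root B down a minor seventh → C#, giving C#sus.
Cmin7: root C down a minor seventh → D, giving Dmin7.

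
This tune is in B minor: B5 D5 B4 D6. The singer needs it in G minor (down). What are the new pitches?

From B down to G is a major third; apply that to each pitch.
B5 -> G5
D5 -> Bb4
B4 -> G4
D6 -> Bb5

G5 Bb4 G4 Bb5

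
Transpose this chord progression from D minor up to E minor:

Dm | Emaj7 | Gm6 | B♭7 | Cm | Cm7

Em F#maj7 Am6 C7 Dm Dm7

D minor up to E minor is a major second; each chord root moves by that interval while the quality stays the same.
Dm: root D up a major second → E, giving Em.
Emaj7: root E up a major second → F#, giving F#maj7.
Gm6: root G up a major second → A, giving Am6.
B♭7: root B♭ up a major second → C, giving C7.
Cm: root C up a major second → D, giving Dm.
Cm7: root C up a major second → D, giving Dm7.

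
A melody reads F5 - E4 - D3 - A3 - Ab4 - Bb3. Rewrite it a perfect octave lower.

F5 becomes F4
E4 becomes E3
D3 becomes D2
A3 becomes A2
Ab4 becomes Ab3
Bb3 becomes Bb2

F4 E3 D2 A2 Ab3 Bb2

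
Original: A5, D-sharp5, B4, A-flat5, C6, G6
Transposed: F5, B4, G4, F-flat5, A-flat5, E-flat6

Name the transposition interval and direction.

From A5 to F5 is 3 letter names — a third of some quality.
F5 to A5 is 4 semitones, which makes it a major third; the second version is lower, so the direction is down.
Checking another pair — G6 → Eb6 — gives the same interval.

down a major third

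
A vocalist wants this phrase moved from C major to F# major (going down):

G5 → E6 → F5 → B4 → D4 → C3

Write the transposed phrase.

C#5 A#5 B4 E#4 G#3 F#2

From C down to F# is a diminished fifth; apply that to each pitch.
G5 gives C#5
E6 gives A#5
F5 gives B4
B4 gives E#4
D4 gives G#3
C3 gives F#2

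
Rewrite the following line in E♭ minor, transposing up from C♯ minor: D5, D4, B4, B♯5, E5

From C♯ up to E♭ is a diminished third; apply that to each pitch.
D5 → Fb5
D4 → Fb4
B4 → Db5
B#5 → D6
E5 → Gb5

Fb5 Fb4 Db5 D6 Gb5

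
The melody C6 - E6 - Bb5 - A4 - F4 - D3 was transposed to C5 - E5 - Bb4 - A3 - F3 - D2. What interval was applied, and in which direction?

down a perfect octave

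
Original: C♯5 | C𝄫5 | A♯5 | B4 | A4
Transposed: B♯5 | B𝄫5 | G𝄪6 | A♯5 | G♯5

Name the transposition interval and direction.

up a major seventh

From C#5 to B#5 is 7 letter names — a seventh of some quality.
C#5 to B#5 is 11 semitones, which makes it a major seventh; the second version is higher, so the direction is up.
Checking another pair — A4 → G#5 — gives the same interval.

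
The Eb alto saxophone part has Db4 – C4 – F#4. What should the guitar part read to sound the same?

Fb4 Eb4 A4

First find concert pitch: the Eb alto saxophone sounds a major sixth below written, so Db4 C4 F#4 sounds Fb3 Eb3 A3.
Then write for guitar: it sounds a perfect octave below written, so the part must be a perfect octave above concert.
Fb3 → Fb4
Eb3 → Eb4
A3 → A4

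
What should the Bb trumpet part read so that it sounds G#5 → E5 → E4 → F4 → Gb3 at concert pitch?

A#5 F#5 F#4 G4 Ab3

The Bb trumpet sounds a major second below written, so the written part must be a major second above concert — transpose each note up.
G#5 becomes A#5
E5 becomes F#5
E4 becomes F#4
F4 becomes G4
Gb3 becomes Ab3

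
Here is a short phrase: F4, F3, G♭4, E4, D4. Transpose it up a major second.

G4 G3 Ab4 F#4 E4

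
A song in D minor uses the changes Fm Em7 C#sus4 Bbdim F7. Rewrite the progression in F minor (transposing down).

Abm Gm7 Esus4 Dbdim Ab7

D minor down to F minor is a major sixth; each chord root moves by that interval while the quality stays the same.
Fm: root F down a major sixth → Ab, giving Abm.
Em7: root E down a major sixth → G, giving Gm7.
C#sus4: root C# down a major sixth → E, giving Esus4.
Bbdim: root Bb down a major sixth → Db, giving Dbdim.
F7: root F down a major sixth → Ab, giving Ab7.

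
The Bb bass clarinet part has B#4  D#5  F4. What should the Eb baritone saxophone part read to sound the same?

First find concert pitch: the Bb bass clarinet sounds a major ninth below written, so B#4 D#5 F4 sounds A#3 C#4 Eb3.
Then write for Eb baritone saxophone: it sounds a major thirteenth below written, so the part must be a major thirteenth above concert.
A#3 → F##5
C#4 → A#5
Eb3 → C5

F##5 A#5 C5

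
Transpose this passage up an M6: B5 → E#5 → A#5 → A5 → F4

G#6 C##6 F##6 F#6 D5

B5 becomes G#6
E#5 becomes C##6
A#5 becomes F##6
A5 becomes F#6
F4 becomes D5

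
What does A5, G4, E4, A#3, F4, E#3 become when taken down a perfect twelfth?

A5: a twelfth down reaches D, and 19 semitones makes it D4.
A perfect twelfth down from G4 gives C3.
E4 down a perfect twelfth is A2.
A#3 down a perfect twelfth is D#2.
F4 down a perfect twelfth is Bb2.
A perfect twelfth down from E#3 gives A#1.

D4 C3 A2 D#2 Bb2 A#1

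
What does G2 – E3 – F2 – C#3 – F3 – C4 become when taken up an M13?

E4 C#5 D4 A#4 D5 A5

G2: a thirteenth up reaches E, and 21 semitones makes it E4.
E3 up a major thirteenth is C#5.
F2 up a major thirteenth is D4.
A major thirteenth up from C#3 gives A#4.
F3 up a major thirteenth is D5.
A major thirteenth up from C4 gives A5.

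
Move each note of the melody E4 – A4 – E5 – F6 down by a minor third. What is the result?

C#4 F#4 C#5 D6

E4 -> C#4
A4 -> F#4
E5 -> C#5
F6 -> D6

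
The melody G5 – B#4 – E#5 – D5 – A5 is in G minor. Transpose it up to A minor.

A5 C##5 F##5 E5 B5

From G up to A is a major second; apply that to each pitch.
G5 becomes A5
B#4 becomes C##5
E#5 becomes F##5
D5 becomes E5
A5 becomes B5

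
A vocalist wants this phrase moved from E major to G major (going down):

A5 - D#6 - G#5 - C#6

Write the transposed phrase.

E major to G major down is a major sixth, so every note moves down by that interval.
A5 -> C5
D#6 -> F#5
G#5 -> B4
C#6 -> E5

C5 F#5 B4 E5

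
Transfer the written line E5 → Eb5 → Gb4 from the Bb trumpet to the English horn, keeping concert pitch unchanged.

First find concert pitch: the Bb trumpet sounds a major second below written, so E5 Eb5 Gb4 sounds D5 Db5 Fb4.
Then write for English horn: it sounds a perfect fifth below written, so the part must be a perfect fifth above concert.
D5 → A5
Db5 → Ab5
Fb4 → Cb5

A5 Ab5 Cb5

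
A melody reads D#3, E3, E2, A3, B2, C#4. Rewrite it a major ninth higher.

E#4 F#4 F#3 B4 C#4 D#5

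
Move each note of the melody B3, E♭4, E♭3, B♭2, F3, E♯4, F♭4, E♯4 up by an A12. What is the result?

F##5 B5 B4 F#4 C#5 B##5 C6 B##5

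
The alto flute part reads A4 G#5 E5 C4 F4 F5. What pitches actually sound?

The alto flute sounds a perfect fourth below written, so transpose each written note down a perfect fourth.
A4 to E4
G#5 to D#5
E5 to B4
C4 to G3
F4 to C4
F5 to C5

E4 D#5 B4 G3 C4 C5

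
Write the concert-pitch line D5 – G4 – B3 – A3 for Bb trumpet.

E5 A4 C#4 B3

Written C4 sounds as Bb3 on the Bb trumpet, so concert pitches are written a major second up.
D5 → E5
G4 → A4
B3 → C#4
A3 → B3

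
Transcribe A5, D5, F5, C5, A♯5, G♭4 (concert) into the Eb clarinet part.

The Eb clarinet sounds a minor third above written, so the written part must be a minor third below concert — transpose each note down.
A5 gives F#5
D5 gives B4
F5 gives D5
C5 gives A4
A#5 gives F##5
Gb4 gives Eb4

F#5 B4 D5 A4 F##5 Eb4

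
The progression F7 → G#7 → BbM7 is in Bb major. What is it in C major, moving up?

Bb major up to C major is a major second; each chord root moves by that interval while the quality stays the same.
F7: root F up a major second → G, giving G7.
G#7: root G# up a major second → A#, giving A#7.
BbM7: root Bb up a major second → C, giving CM7.

G7 A#7 CM7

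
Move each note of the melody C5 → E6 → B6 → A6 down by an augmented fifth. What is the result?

An augmented fifth down from C5 gives Fb4.
An augmented fifth down from E6 gives Ab5.
B6 down an augmented fifth is Eb6.
A6: a fifth down reaches D, and 8 semitones makes it Db6.

Fb4 Ab5 Eb6 Db6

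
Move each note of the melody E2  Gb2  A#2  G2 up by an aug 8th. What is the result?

E2 becomes E#3
Gb2 becomes G3
A#2 becomes A##3
G2 becomes G#3

E#3 G3 A##3 G#3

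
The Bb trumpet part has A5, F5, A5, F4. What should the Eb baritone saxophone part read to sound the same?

E7 C7 E7 C6

First find concert pitch: the Bb trumpet sounds a major second below written, so A5 F5 A5 F4 sounds G5 Eb5 G5 Eb4.
Then write for Eb baritone saxophone: it sounds a major thirteenth below written, so the part must be a major thirteenth above concert.
G5 → E7
Eb5 → C7
G5 → E7
Eb4 → C6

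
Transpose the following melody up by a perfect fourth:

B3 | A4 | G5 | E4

E4 D5 C6 A4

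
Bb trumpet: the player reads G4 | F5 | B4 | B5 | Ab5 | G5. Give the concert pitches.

Written C4 on the Bb trumpet sounds as Bb3, a major second lower; apply that shift to every note.
G4 to F4
F5 to Eb5
B4 to A4
B5 to A5
Ab5 to Gb5
G5 to F5

F4 Eb5 A4 A5 Gb5 F5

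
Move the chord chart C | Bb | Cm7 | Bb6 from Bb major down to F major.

Bb major down to F major is a perfect fourth; each chord root moves by that interval while the quality stays the same.
C: root C down a perfect fourth → G, giving G.
Bb: root Bb down a perfect fourth → F, giving F.
Cm7: root C down a perfect fourth → G, giving Gm7.
Bb6: root Bb down a perfect fourth → F, giving F6.

G F Gm7 F6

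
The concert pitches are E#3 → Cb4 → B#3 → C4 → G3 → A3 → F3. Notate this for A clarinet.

Written C4 sounds as A3 on the A clarinet, so concert pitches are written a minor third up.
E#3 becomes G#3
Cb4 becomes Ebb4
B#3 becomes D#4
C4 becomes Eb4
G3 becomes Bb3
A3 becomes C4
F3 becomes Ab3

G#3 Ebb4 D#4 Eb4 Bb3 C4 Ab3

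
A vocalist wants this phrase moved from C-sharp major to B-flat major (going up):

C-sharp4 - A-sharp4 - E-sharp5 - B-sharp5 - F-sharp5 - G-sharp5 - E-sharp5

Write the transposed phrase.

Bb4 G5 D6 A6 Eb6 F6 D6

C-sharp major to B-flat major up is a diminished seventh, so every note moves up by that interval.
C#4 → Bb4
A#4 → G5
E#5 → D6
B#5 → A6
F#5 → Eb6
G#5 → F6
E#5 → D6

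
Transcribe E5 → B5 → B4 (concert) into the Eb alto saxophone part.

C#6 G#6 G#5

The Eb alto saxophone sounds a major sixth below written, so the written part must be a major sixth above concert — transpose each note up.
E5 gives C#6
B5 gives G#6
B4 gives G#5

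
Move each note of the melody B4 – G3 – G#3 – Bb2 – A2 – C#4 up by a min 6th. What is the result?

G5 Eb4 E4 Gb3 F3 A4

B4 -> G5
G3 -> Eb4
G#3 -> E4
Bb2 -> Gb3
A2 -> F3
C#4 -> A4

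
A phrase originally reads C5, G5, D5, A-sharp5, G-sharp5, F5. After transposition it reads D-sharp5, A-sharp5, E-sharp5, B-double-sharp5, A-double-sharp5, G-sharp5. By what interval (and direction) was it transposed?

Take the first pair: C5 → D#5. C to D spans 2 letter names, so the interval is some kind of second.
C5 to D#5 is 3 semitones, which makes it an augmented second; the second version is higher, so the direction is up.
Checking another pair — F5 → G#5 — gives the same interval.

up an augmented second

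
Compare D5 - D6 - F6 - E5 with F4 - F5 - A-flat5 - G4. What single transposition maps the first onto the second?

down a major sixth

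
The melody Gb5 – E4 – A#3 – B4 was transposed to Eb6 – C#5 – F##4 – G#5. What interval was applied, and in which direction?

up a major sixth

Take the first pair: Gb5 → Eb6. G to E spans 6 letter names, so the interval is some kind of sixth.
Gb5 to Eb6 is 9 semitones, which makes it a major sixth; the second version is higher, so the direction is up.
Checking another pair — B4 → G#5 — gives the same interval.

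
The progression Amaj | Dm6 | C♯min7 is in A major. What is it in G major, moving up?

A major up to G major is a minor seventh; each chord root moves by that interval while the quality stays the same.
Amaj: root A up a minor seventh → G, giving Gmaj.
Dm6: root D up a minor seventh → C, giving Cm6.
C♯min7: root C♯ up a minor seventh → B, giving Bmin7.

Gmaj Cm6 Bmin7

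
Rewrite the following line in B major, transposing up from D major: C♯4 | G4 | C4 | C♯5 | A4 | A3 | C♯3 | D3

A#4 E5 A4 A#5 F#5 F#4 A#3 B3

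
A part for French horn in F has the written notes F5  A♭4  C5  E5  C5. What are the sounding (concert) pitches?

Bb4 Db4 F4 A4 F4

Written C4 on the French horn in F sounds as F3, a perfect fifth lower; apply that shift to every note.
F5 gives Bb4
Ab4 gives Db4
C5 gives F4
E5 gives A4
C5 gives F4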